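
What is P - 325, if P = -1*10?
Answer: -335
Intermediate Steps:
P = -10
P - 325 = -10 - 325 = -335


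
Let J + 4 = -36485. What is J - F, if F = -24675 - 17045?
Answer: 5231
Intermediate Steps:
J = -36489 (J = -4 - 36485 = -36489)
F = -41720
J - F = -36489 - 1*(-41720) = -36489 + 41720 = 5231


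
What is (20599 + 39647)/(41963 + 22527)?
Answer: 30123/32245 ≈ 0.93419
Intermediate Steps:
(20599 + 39647)/(41963 + 22527) = 60246/64490 = 60246*(1/64490) = 30123/32245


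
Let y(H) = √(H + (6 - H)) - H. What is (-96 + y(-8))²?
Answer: (88 - √6)² ≈ 7318.9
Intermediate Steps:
y(H) = √6 - H
(-96 + y(-8))² = (-96 + (√6 - 1*(-8)))² = (-96 + (√6 + 8))² = (-96 + (8 + √6))² = (-88 + √6)²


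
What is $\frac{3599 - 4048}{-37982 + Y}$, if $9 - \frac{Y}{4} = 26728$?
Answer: $\frac{449}{144858} \approx 0.0030996$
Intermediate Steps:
$Y = -106876$ ($Y = 36 - 106912 = -106876$)
$\frac{3599 - 4048}{-37982 + Y} = \frac{3599 - 4048}{-37982 - 106876} = - \frac{449}{-144858} = \left(-449\right) \left(- \frac{1}{144858}\right) = \frac{449}{144858}$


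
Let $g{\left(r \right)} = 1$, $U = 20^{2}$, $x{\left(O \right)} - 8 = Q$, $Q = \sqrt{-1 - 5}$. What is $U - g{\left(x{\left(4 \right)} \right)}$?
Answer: $399$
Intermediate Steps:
$Q = i \sqrt{6}$ ($Q = \sqrt{-6} = i \sqrt{6} \approx 2.4495 i$)
$x{\left(O \right)} = 8 + i \sqrt{6}$
$U = 400$
$U - g{\left(x{\left(4 \right)} \right)} = 400 - 1 = 399$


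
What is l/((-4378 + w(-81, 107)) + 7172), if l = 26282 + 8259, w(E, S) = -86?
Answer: 34541/2708 ≈ 12.755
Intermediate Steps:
l = 34541
l/((-4378 + w(-81, 107)) + 7172) = 34541/((-4378 - 86) + 7172) = 34541/(-4464 + 7172) = 34541/2708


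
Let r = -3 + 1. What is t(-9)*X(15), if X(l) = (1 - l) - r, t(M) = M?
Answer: 108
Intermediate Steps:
r = -2
X(l) = 3 - l (X(l) = (1 - l) - 1*(-2) = (1 - l) + 2 = 3 - l)
t(-9)*X(15) = -9*(3 - 1*15) = -9*(3 - 15) = -9*(-12) = 108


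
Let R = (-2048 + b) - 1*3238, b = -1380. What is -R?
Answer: 6666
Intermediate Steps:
R = -6666 (R = (-2048 - 1380) - 1*3238 = -3428 - 3238 = -6666)
-R = -1*(-6666) = 6666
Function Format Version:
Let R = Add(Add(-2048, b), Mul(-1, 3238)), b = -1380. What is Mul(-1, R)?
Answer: 6666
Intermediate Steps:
R = -6666 (R = Add(Add(-2048, -1380), Mul(-1, 3238)) = Add(-3428, -3238) = -6666)
Mul(-1, R) = Mul(-1, -6666) = 6666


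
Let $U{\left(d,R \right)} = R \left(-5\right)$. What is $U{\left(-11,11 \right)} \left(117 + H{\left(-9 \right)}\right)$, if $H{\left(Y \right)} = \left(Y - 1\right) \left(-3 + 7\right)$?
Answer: $-4235$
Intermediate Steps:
$U{\left(d,R \right)} = - 5 R$
$H{\left(Y \right)} = -4 + 4 Y$ ($H{\left(Y \right)} = \left(-1 + Y\right) 4 = -4 + 4 Y$)
$U{\left(-11,11 \right)} \left(117 + H{\left(-9 \right)}\right) = \left(-5\right) 11 \left(117 + \left(-4 + 4 \left(-9\right)\right)\right) = - 55 \left(117 - 40\right) = \left(-55\right) 77 = -4235$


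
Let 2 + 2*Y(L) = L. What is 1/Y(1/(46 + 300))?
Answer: -692/691 ≈ -1.0014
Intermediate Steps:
Y(L) = -1 + L/2
1/Y(1/(46 + 300)) = 1/(-1 + 1/(2*(46 + 300))) = 1/(-1 + (½)/346) = 1/(-1 + (½)*(1/346)) = 1/(-1 + 1/692) = 1/(-691/692) = -692/691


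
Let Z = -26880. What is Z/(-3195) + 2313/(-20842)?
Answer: 36856195/4439346 ≈ 8.3022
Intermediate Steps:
Z/(-3195) + 2313/(-20842) = -26880/(-3195) + 2313/(-20842) = -26880*(-1/3195) + 2313*(-1/20842) = 1792/213 - 2313/20842 = 36856195/4439346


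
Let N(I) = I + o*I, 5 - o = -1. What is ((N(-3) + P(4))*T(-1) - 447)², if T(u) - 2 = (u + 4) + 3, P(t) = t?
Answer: 339889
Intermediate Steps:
o = 6 (o = 5 - 1*(-1) = 5 + 1 = 6)
N(I) = 7*I (N(I) = I + 6*I = 7*I)
T(u) = 9 + u (T(u) = 2 + ((u + 4) + 3) = 2 + ((4 + u) + 3) = 2 + (7 + u) = 9 + u)
((N(-3) + P(4))*T(-1) - 447)² = ((7*(-3) + 4)*(9 - 1) - 447)² = ((-21 + 4)*8 - 447)² = (-17*8 - 447)² = (-136 - 447)² = (-583)² = 339889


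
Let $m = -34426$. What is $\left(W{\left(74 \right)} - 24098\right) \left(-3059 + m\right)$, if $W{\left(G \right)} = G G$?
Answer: $698045670$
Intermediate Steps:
$W{\left(G \right)} = G^{2}$
$\left(W{\left(74 \right)} - 24098\right) \left(-3059 + m\right) = \left(74^{2} - 24098\right) \left(-3059 - 34426\right) = \left(5476 - 24098\right) \left(-37485\right) = \left(-18622\right) \left(-37485\right) = 698045670$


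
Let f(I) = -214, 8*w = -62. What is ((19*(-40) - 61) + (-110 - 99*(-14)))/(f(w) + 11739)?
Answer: 91/2305 ≈ 0.039479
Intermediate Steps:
w = -31/4 (w = (⅛)*(-62) = -31/4 ≈ -7.7500)
((19*(-40) - 61) + (-110 - 99*(-14)))/(f(w) + 11739) = ((19*(-40) - 61) + (-110 - 99*(-14)))/(-214 + 11739) = ((-760 - 61) + (-110 + 1386))/11525 = (-821 + 1276)*(1/11525) = 455*(1/11525) = 91/2305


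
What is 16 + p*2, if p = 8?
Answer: 32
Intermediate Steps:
16 + p*2 = 16 + 8*2 = 16 + 16 = 32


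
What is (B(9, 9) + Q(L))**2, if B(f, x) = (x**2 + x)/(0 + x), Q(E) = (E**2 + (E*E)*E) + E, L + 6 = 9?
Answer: 2401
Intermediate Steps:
L = 3 (L = -6 + 9 = 3)
Q(E) = E + E**2 + E**3 (Q(E) = (E**2 + E**2*E) + E = (E**2 + E**3) + E = E + E**2 + E**3)
B(f, x) = (x + x**2)/x
(B(9, 9) + Q(L))**2 = ((1 + 9) + 3*(1 + 3 + 3**2))**2 = (10 + 3*(1 + 3 + 9))**2 = (10 + 3*13)**2 = (10 + 39)**2 = 49**2 = 2401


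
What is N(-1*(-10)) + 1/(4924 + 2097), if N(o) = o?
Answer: 70211/7021 ≈ 10.000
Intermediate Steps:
N(-1*(-10)) + 1/(4924 + 2097) = -1*(-10) + 1/(4924 + 2097) = 10 + 1/7021 = 70211/7021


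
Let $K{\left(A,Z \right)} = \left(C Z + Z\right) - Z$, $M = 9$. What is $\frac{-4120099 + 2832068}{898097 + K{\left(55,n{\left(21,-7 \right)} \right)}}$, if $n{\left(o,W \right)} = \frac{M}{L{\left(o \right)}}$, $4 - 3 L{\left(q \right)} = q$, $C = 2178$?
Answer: $- \frac{21896527}{15208843} \approx -1.4397$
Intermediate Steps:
$L{\left(q \right)} = \frac{4}{3} - \frac{q}{3}$
$n{\left(o,W \right)} = \frac{9}{\frac{4}{3} - \frac{o}{3}}$
$K{\left(A,Z \right)} = 2178 Z$ ($K{\left(A,Z \right)} = \left(2178 Z + Z\right) - Z = 2179 Z - Z = 2178 Z$)
$\frac{-4120099 + 2832068}{898097 + K{\left(55,n{\left(21,-7 \right)} \right)}} = \frac{-4120099 + 2832068}{898097 + 2178 \left(- \frac{27}{-4 + 21}\right)} = - \frac{1288031}{898097 + 2178 \left(- \frac{27}{17}\right)} = - \frac{1288031}{898097 - \frac{58806}{17}} = - \frac{1288031}{\frac{15208843}{17}} = \left(-1288031\right) \frac{17}{15208843} = - \frac{21896527}{15208843}$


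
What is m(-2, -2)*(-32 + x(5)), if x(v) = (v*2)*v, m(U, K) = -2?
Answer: -36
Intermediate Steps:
x(v) = 2*v**2 (x(v) = (2*v)*v = 2*v**2)
m(-2, -2)*(-32 + x(5)) = -2*(-32 + 2*5**2) = -2*(-32 + 2*25) = -2*(-32 + 50) = -2*18 = -36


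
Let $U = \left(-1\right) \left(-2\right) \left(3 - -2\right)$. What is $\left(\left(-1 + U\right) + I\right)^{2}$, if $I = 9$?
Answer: $324$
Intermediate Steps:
$U = 10$ ($U = 2 \left(3 + 2\right) = 2 \cdot 5 = 10$)
$\left(\left(-1 + U\right) + I\right)^{2} = \left(\left(-1 + 10\right) + 9\right)^{2} = \left(9 + 9\right)^{2} = 18^{2} = 324$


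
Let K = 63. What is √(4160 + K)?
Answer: √4223 ≈ 64.985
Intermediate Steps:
√(4160 + K) = √(4160 + 63) = √4223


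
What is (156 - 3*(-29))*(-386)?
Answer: -93798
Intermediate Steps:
(156 - 3*(-29))*(-386) = (156 + 87)*(-386) = 243*(-386) = -93798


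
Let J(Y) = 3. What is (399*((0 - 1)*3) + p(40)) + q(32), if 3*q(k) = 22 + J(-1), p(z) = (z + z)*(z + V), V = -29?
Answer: -926/3 ≈ -308.67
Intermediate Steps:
p(z) = 2*z*(-29 + z) (p(z) = (z + z)*(z - 29) = (2*z)*(-29 + z) = 2*z*(-29 + z))
q(k) = 25/3 (q(k) = (22 + 3)/3 = (⅓)*25 = 25/3)
(399*((0 - 1)*3) + p(40)) + q(32) = (399*((0 - 1)*3) + 2*40*(-29 + 40)) + 25/3 = (399*(-1*3) + 2*40*11) + 25/3 = (399*(-3) + 880) + 25/3 = (-1197 + 880) + 25/3 = -317 + 25/3 = -926/3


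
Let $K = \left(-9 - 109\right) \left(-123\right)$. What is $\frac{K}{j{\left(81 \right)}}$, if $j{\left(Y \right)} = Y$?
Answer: $\frac{4838}{27} \approx 179.19$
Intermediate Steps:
$K = 14514$ ($K = \left(-118\right) \left(-123\right) = 14514$)
$\frac{K}{j{\left(81 \right)}} = \frac{14514}{81} = 14514 \cdot \frac{1}{81} = \frac{4838}{27}$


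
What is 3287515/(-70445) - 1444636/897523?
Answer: -610477541673/12645201547 ≈ -48.277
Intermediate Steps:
3287515/(-70445) - 1444636/897523 = 3287515*(-1/70445) - 1444636*1/897523 = -657503/14089 - 1444636/897523 = -610477541673/12645201547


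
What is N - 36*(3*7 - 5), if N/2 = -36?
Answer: -648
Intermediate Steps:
N = -72 (N = 2*(-36) = -72)
N - 36*(3*7 - 5) = -72 - 36*(3*7 - 5) = -72 - 36*(21 - 5) = -72 - 36*16 = -72 - 576 = -648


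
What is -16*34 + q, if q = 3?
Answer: -541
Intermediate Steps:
-16*34 + q = -16*34 + 3 = -544 + 3 = -541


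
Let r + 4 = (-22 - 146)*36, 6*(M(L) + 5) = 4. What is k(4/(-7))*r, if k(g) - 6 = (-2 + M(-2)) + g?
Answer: 114988/21 ≈ 5475.6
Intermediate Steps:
M(L) = -13/3 (M(L) = -5 + (⅙)*4 = -5 + ⅔ = -13/3)
k(g) = -⅓ + g (k(g) = 6 + ((-2 - 13/3) + g) = 6 + (-19/3 + g) = -⅓ + g)
r = -6052 (r = -4 + (-22 - 146)*36 = -4 - 168*36 = -4 - 6048 = -6052)
k(4/(-7))*r = (-⅓ + 4/(-7))*(-6052) = (-⅓ + 4*(-⅐))*(-6052) = (-⅓ - 4/7)*(-6052) = -19/21*(-6052) = 114988/21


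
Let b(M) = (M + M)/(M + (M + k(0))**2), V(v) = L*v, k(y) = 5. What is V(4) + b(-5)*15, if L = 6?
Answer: 54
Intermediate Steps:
V(v) = 6*v
b(M) = 2*M/(M + (5 + M)**2) (b(M) = (M + M)/(M + (M + 5)**2) = (2*M)/(M + (5 + M)**2) = 2*M/(M + (5 + M)**2))
V(4) + b(-5)*15 = 6*4 + (2*(-5)/(-5 + (5 - 5)**2))*15 = 24 + (2*(-5)/(-5 + 0**2))*15 = 24 + (2*(-5)/(-5 + 0))*15 = 24 + (2*(-5)/(-5))*15 = 24 + (2*(-5)*(-1/5))*15 = 24 + 2*15 = 24 + 30 = 54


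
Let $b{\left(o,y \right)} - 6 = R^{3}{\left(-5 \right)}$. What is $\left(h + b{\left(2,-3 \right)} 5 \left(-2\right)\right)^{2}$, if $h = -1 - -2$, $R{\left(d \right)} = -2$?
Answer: $441$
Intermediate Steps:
$b{\left(o,y \right)} = -2$ ($b{\left(o,y \right)} = 6 + \left(-2\right)^{3} = 6 - 8 = -2$)
$h = 1$ ($h = -1 + \left(4 - 2\right) = -1 + 2 = 1$)
$\left(h + b{\left(2,-3 \right)} 5 \left(-2\right)\right)^{2} = \left(1 + \left(-2\right) 5 \left(-2\right)\right)^{2} = \left(1 - -20\right)^{2} = \left(1 + 20\right)^{2} = 21^{2} = 441$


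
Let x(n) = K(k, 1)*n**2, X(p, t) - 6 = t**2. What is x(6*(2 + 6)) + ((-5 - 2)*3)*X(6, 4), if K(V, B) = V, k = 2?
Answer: 4146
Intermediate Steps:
X(p, t) = 6 + t**2
x(n) = 2*n**2
x(6*(2 + 6)) + ((-5 - 2)*3)*X(6, 4) = 2*(6*(2 + 6))**2 + ((-5 - 2)*3)*(6 + 4**2) = 2*(6*8)**2 + (-7*3)*(6 + 16) = 2*48**2 - 21*22 = 2*2304 - 462 = 4608 - 462 = 4146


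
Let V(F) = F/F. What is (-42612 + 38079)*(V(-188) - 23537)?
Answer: 106688688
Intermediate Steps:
V(F) = 1
(-42612 + 38079)*(V(-188) - 23537) = (-42612 + 38079)*(1 - 23537) = -4533*(-23536) = 106688688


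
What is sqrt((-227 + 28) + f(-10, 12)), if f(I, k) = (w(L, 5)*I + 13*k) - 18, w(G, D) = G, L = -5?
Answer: I*sqrt(11) ≈ 3.3166*I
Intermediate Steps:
f(I, k) = -18 - 5*I + 13*k (f(I, k) = (-5*I + 13*k) - 18 = -18 - 5*I + 13*k)
sqrt((-227 + 28) + f(-10, 12)) = sqrt((-227 + 28) + (-18 - 5*(-10) + 13*12)) = sqrt(-199 + (-18 + 50 + 156)) = sqrt(-199 + 188) = sqrt(-11) = I*sqrt(11)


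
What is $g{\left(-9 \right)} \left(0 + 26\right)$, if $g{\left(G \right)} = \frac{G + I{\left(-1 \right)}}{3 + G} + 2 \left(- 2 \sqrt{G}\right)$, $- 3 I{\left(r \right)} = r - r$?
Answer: $39 - 312 i \approx 39.0 - 312.0 i$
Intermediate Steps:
$I{\left(r \right)} = 0$ ($I{\left(r \right)} = - \frac{r - r}{3} = \left(- \frac{1}{3}\right) 0 = 0$)
$g{\left(G \right)} = - 4 \sqrt{G} + \frac{G}{3 + G}$ ($g{\left(G \right)} = \frac{G + 0}{3 + G} + 2 \left(- 2 \sqrt{G}\right) = \frac{G}{3 + G} - 4 \sqrt{G} = - 4 \sqrt{G} + \frac{G}{3 + G}$)
$g{\left(-9 \right)} \left(0 + 26\right) = \frac{-9 - 12 \sqrt{-9} - 4 \left(-9\right)^{\frac{3}{2}}}{3 - 9} \left(0 + 26\right) = \frac{-9 - 12 \cdot 3 i - 4 \left(- 27 i\right)}{-6} \cdot 26 = - \frac{-9 - 36 i + 108 i}{6} \cdot 26 = - \frac{-9 + 72 i}{6} \cdot 26 = \left(\frac{3}{2} - 12 i\right) 26 = 39 - 312 i$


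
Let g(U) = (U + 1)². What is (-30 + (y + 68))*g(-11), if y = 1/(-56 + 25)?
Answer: 117700/31 ≈ 3796.8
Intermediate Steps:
g(U) = (1 + U)²
y = -1/31 (y = 1/(-31) = -1/31 ≈ -0.032258)
(-30 + (y + 68))*g(-11) = (-30 + (-1/31 + 68))*(1 - 11)² = (-30 + 2107/31)*(-10)² = (1177/31)*100 = 117700/31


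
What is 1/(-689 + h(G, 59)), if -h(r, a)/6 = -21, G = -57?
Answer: -1/563 ≈ -0.0017762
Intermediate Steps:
h(r, a) = 126 (h(r, a) = -6*(-21) = 126)
1/(-689 + h(G, 59)) = 1/(-689 + 126) = 1/(-563) = -1/563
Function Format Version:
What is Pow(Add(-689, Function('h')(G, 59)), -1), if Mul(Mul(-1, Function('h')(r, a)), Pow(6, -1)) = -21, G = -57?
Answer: Rational(-1, 563) ≈ -0.0017762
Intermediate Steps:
Function('h')(r, a) = 126 (Function('h')(r, a) = Mul(-6, -21) = 126)
Pow(Add(-689, Function('h')(G, 59)), -1) = Pow(Add(-689, 126), -1) = Pow(-563, -1) = Rational(-1, 563)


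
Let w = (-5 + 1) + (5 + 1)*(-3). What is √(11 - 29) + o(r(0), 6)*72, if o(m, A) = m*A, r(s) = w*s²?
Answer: 3*I*√2 ≈ 4.2426*I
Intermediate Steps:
w = -22 (w = -4 + 6*(-3) = -4 - 18 = -22)
r(s) = -22*s²
o(m, A) = A*m
√(11 - 29) + o(r(0), 6)*72 = √(11 - 29) + (6*(-22*0²))*72 = √(-18) + (6*(-22*0))*72 = 3*I*√2 + (6*0)*72 = 3*I*√2 + 0*72 = 3*I*√2 + 0 = 3*I*√2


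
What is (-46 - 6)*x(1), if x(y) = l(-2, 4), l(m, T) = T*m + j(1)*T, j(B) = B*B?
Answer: 208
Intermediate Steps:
j(B) = B²
l(m, T) = T + T*m (l(m, T) = T*m + 1²*T = T*m + 1*T = T*m + T = T + T*m)
x(y) = -4 (x(y) = 4*(1 - 2) = 4*(-1) = -4)
(-46 - 6)*x(1) = (-46 - 6)*(-4) = -52*(-4) = 208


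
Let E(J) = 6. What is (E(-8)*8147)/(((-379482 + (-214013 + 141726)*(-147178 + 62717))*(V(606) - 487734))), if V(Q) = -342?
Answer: -8147/496621627102450 ≈ -1.6405e-11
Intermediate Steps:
(E(-8)*8147)/(((-379482 + (-214013 + 141726)*(-147178 + 62717))*(V(606) - 487734))) = (6*8147)/(((-379482 + (-214013 + 141726)*(-147178 + 62717))*(-342 - 487734))) = 48882/(((-379482 - 72287*(-84461))*(-488076))) = 48882/(((-379482 + 6105432307)*(-488076))) = 48882/((6105052825*(-488076))) = 48882/(-2979729762614700) = 48882*(-1/2979729762614700) = -8147/496621627102450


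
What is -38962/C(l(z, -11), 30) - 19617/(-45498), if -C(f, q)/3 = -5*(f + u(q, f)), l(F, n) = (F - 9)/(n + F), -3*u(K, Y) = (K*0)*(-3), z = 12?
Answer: -590603437/682470 ≈ -865.39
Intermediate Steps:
u(K, Y) = 0 (u(K, Y) = -K*0*(-3)/3 = -0*(-3) = -⅓*0 = 0)
l(F, n) = (-9 + F)/(F + n)
C(f, q) = 15*f (C(f, q) = -(-15)*(f + 0) = -(-15)*f = 15*f)
-38962/C(l(z, -11), 30) - 19617/(-45498) = -38962*(12 - 11)/(15*(-9 + 12)) - 19617/(-45498) = -38962/(15*(3/1)) - 19617*(-1/45498) = -38962/(15*(1*3)) + 6539/15166 = -38962/(15*3) + 6539/15166 = -38962/45 + 6539/15166 = -590603437/682470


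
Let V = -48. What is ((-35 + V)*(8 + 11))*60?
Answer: -94620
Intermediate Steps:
((-35 + V)*(8 + 11))*60 = ((-35 - 48)*(8 + 11))*60 = -83*19*60 = -1577*60 = -94620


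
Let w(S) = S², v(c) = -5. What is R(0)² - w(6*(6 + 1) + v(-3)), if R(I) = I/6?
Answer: -1369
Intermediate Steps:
R(I) = I/6 (R(I) = I*(⅙) = I/6)
R(0)² - w(6*(6 + 1) + v(-3)) = ((⅙)*0)² - (6*(6 + 1) - 5)² = 0² - (6*7 - 5)² = 0 - (42 - 5)² = 0 - 1*37² = 0 - 1*1369 = 0 - 1369 = -1369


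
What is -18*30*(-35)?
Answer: 18900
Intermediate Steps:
-18*30*(-35) = -540*(-35) = 18900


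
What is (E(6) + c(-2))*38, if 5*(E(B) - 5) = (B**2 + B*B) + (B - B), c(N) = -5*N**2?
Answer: -114/5 ≈ -22.800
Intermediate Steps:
E(B) = 5 + 2*B**2/5 (E(B) = 5 + ((B**2 + B*B) + (B - B))/5 = 5 + ((B**2 + B**2) + 0)/5 = 5 + (2*B**2 + 0)/5 = 5 + (2*B**2)/5 = 5 + 2*B**2/5)
(E(6) + c(-2))*38 = ((5 + (2/5)*6**2) - 5*(-2)**2)*38 = ((5 + (2/5)*36) - 5*4)*38 = ((5 + 72/5) - 20)*38 = (97/5 - 20)*38 = -3/5*38 = -114/5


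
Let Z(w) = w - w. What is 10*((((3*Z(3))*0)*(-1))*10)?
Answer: 0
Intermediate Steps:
Z(w) = 0
10*((((3*Z(3))*0)*(-1))*10) = 10*((((3*0)*0)*(-1))*10) = 10*(((0*0)*(-1))*10) = 10*((0*(-1))*10) = 10*(0*10) = 10*0 = 0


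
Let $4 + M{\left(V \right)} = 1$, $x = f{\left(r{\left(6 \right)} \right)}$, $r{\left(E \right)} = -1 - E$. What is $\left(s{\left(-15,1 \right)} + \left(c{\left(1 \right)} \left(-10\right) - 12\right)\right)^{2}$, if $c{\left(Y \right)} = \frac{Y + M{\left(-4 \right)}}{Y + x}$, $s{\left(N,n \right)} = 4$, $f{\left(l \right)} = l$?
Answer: $\frac{1156}{9} \approx 128.44$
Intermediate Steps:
$x = -7$ ($x = -1 - 6 = -7$)
$M{\left(V \right)} = -3$ ($M{\left(V \right)} = -4 + 1 = -3$)
$c{\left(Y \right)} = \frac{-3 + Y}{-7 + Y}$ ($c{\left(Y \right)} = \frac{Y - 3}{Y - 7} = \frac{-3 + Y}{-7 + Y}$)
$\left(s{\left(-15,1 \right)} + \left(c{\left(1 \right)} \left(-10\right) - 12\right)\right)^{2} = \left(4 - \left(12 - \frac{-3 + 1}{-7 + 1} \left(-10\right)\right)\right)^{2} = \left(4 - \left(12 - \frac{1}{-6} \left(-2\right) \left(-10\right)\right)\right)^{2} = \left(4 - \left(12 - \left(- \frac{1}{6}\right) \left(-2\right) \left(-10\right)\right)\right)^{2} = \left(4 + \left(\frac{1}{3} \left(-10\right) - 12\right)\right)^{2} = \left(4 - \frac{46}{3}\right)^{2} = \left(- \frac{34}{3}\right)^{2} = \frac{1156}{9}$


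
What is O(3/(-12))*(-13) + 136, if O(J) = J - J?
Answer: 136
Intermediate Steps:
O(J) = 0
O(3/(-12))*(-13) + 136 = 0*(-13) + 136 = 0 + 136 = 136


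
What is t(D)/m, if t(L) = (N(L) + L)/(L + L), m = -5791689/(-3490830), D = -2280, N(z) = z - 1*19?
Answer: 3115889/5148168 ≈ 0.60524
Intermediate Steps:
N(z) = -19 + z (N(z) = z - 19 = -19 + z)
m = 214507/129290 (m = -5791689*(-1/3490830) = 214507/129290 ≈ 1.6591)
t(L) = (-19 + 2*L)/(2*L) (t(L) = ((-19 + L) + L)/(L + L) = (-19 + 2*L)/((2*L)) = (-19 + 2*L)*(1/(2*L)) = (-19 + 2*L)/(2*L))
t(D)/m = ((-19/2 - 2280)/(-2280))/(214507/129290) = -1/2280*(-4579/2)*(129290/214507) = (241/240)*(129290/214507) = 3115889/5148168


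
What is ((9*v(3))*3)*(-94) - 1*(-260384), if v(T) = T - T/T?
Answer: 255308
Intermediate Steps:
v(T) = -1 + T (v(T) = T - 1*1 = T - 1 = -1 + T)
((9*v(3))*3)*(-94) - 1*(-260384) = ((9*(-1 + 3))*3)*(-94) - 1*(-260384) = ((9*2)*3)*(-94) + 260384 = (18*3)*(-94) + 260384 = 54*(-94) + 260384 = -5076 + 260384 = 255308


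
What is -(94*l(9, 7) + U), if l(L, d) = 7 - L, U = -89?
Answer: 277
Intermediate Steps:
-(94*l(9, 7) + U) = -(94*(7 - 1*9) - 89) = -(94*(7 - 9) - 89) = -(94*(-2) - 89) = -(-188 - 89) = -1*(-277) = 277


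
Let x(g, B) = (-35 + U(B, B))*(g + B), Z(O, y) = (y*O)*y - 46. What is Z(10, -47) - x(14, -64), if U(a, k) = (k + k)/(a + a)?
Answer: 20344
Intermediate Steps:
U(a, k) = k/a (U(a, k) = (2*k)/((2*a)) = (2*k)*(1/(2*a)) = k/a)
Z(O, y) = -46 + O*y**2 (Z(O, y) = (O*y)*y - 46 = O*y**2 - 46 = -46 + O*y**2)
x(g, B) = -34*B - 34*g (x(g, B) = (-35 + B/B)*(g + B) = (-35 + 1)*(B + g) = -34*(B + g) = -34*B - 34*g)
Z(10, -47) - x(14, -64) = (-46 + 10*(-47)**2) - (-34*(-64) - 34*14) = (-46 + 10*2209) - (2176 - 476) = (-46 + 22090) - 1*1700 = 22044 - 1700 = 20344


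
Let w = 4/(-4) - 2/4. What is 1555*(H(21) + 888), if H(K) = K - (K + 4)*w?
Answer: 2943615/2 ≈ 1.4718e+6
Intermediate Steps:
w = -3/2 (w = 4*(-¼) - 2*¼ = -1 - ½ = -3/2 ≈ -1.5000)
H(K) = 6 + 5*K/2 (H(K) = K - (K + 4)*(-3)/2 = K - (4 + K)*(-3)/2 = K - (-6 - 3*K/2) = K + (6 + 3*K/2) = 6 + 5*K/2)
1555*(H(21) + 888) = 1555*((6 + (5/2)*21) + 888) = 1555*((6 + 105/2) + 888) = 1555*(117/2 + 888) = 1555*(1893/2) = 2943615/2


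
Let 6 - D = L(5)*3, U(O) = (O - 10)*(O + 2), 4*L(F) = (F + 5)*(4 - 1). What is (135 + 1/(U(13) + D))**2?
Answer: 59243809/3249 ≈ 18234.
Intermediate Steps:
L(F) = 15/4 + 3*F/4 (L(F) = ((F + 5)*(4 - 1))/4 = ((5 + F)*3)/4 = (15 + 3*F)/4 = 15/4 + 3*F/4)
U(O) = (-10 + O)*(2 + O)
D = -33/2 (D = 6 - (15/4 + (3/4)*5)*3 = 6 - (15/4 + 15/4)*3 = 6 - 15*3/2 = 6 - 1*45/2 = 6 - 45/2 = -33/2 ≈ -16.500)
(135 + 1/(U(13) + D))**2 = (135 + 1/((-20 + 13**2 - 8*13) - 33/2))**2 = (135 + 1/((-20 + 169 - 104) - 33/2))**2 = (135 + 1/(45 - 33/2))**2 = (135 + 1/(57/2))**2 = (135 + 2/57)**2 = (7697/57)**2 = 59243809/3249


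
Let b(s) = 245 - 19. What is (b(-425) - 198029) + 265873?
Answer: 68070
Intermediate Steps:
b(s) = 226
(b(-425) - 198029) + 265873 = (226 - 198029) + 265873 = -197803 + 265873 = 68070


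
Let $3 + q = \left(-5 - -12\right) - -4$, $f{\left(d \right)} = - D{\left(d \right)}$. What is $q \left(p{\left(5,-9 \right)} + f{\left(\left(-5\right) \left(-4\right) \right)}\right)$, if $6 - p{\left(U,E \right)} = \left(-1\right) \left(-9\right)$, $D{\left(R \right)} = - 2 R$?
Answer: $296$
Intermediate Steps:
$f{\left(d \right)} = 2 d$ ($f{\left(d \right)} = - \left(-2\right) d = 2 d$)
$p{\left(U,E \right)} = -3$ ($p{\left(U,E \right)} = 6 - \left(-1\right) \left(-9\right) = 6 - 9 = -3$)
$q = 8$ ($q = -3 - -11 = -3 + \left(\left(-5 + 12\right) + 4\right) = -3 + \left(7 + 4\right) = -3 + 11 = 8$)
$q \left(p{\left(5,-9 \right)} + f{\left(\left(-5\right) \left(-4\right) \right)}\right) = 8 \left(-3 + 2 \left(\left(-5\right) \left(-4\right)\right)\right) = 8 \left(-3 + 2 \cdot 20\right) = 8 \left(-3 + 40\right) = 8 \cdot 37 = 296$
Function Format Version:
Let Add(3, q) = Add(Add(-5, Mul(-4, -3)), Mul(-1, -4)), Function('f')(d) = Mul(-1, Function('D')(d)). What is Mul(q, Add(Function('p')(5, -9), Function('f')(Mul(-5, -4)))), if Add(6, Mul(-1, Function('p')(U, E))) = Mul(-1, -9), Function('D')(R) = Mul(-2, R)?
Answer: 296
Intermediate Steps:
Function('f')(d) = Mul(2, d) (Function('f')(d) = Mul(-1, Mul(-2, d)) = Mul(2, d))
Function('p')(U, E) = -3 (Function('p')(U, E) = Add(6, Mul(-1, Mul(-1, -9))) = Add(6, Mul(-1, 9)) = Add(6, -9) = -3)
q = 8 (q = Add(-3, Add(Add(-5, Mul(-4, -3)), Mul(-1, -4))) = Add(-3, Add(Add(-5, 12), 4)) = Add(-3, Add(7, 4)) = Add(-3, 11) = 8)
Mul(q, Add(Function('p')(5, -9), Function('f')(Mul(-5, -4)))) = Mul(8, Add(-3, Mul(2, Mul(-5, -4)))) = Mul(8, Add(-3, Mul(2, 20))) = Mul(8, Add(-3, 40)) = Mul(8, 37) = 296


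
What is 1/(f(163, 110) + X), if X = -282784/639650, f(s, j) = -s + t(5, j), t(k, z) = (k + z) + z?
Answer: 319825/19687758 ≈ 0.016245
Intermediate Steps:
t(k, z) = k + 2*z
f(s, j) = 5 - s + 2*j (f(s, j) = -s + (5 + 2*j) = 5 - s + 2*j)
X = -141392/319825 (X = -282784*1/639650 = -141392/319825 ≈ -0.44209)
1/(f(163, 110) + X) = 1/((5 - 1*163 + 2*110) - 141392/319825) = 1/((5 - 163 + 220) - 141392/319825) = 1/(62 - 141392/319825) = 1/(19687758/319825) = 319825/19687758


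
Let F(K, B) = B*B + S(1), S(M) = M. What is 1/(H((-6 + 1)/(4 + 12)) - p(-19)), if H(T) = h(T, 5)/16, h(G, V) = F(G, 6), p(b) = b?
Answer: 16/341 ≈ 0.046921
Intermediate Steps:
F(K, B) = 1 + B**2 (F(K, B) = B*B + 1 = B**2 + 1 = 1 + B**2)
h(G, V) = 37 (h(G, V) = 1 + 6**2 = 1 + 36 = 37)
H(T) = 37/16
1/(H((-6 + 1)/(4 + 12)) - p(-19)) = 1/(37/16 - 1*(-19)) = 1/(37/16 + 19) = 1/(341/16) = 16/341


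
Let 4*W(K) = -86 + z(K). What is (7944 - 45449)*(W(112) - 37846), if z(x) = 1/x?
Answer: 636258785695/448 ≈ 1.4202e+9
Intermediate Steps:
W(K) = -43/2 + 1/(4*K) (W(K) = (-86 + 1/K)/4 = -43/2 + 1/(4*K))
(7944 - 45449)*(W(112) - 37846) = (7944 - 45449)*((¼)*(1 - 86*112)/112 - 37846) = -37505*((¼)*(1/112)*(1 - 9632) - 37846) = -37505*((¼)*(1/112)*(-9631) - 37846) = -37505*(-9631/448 - 37846) = -37505*(-16964639/448) = 636258785695/448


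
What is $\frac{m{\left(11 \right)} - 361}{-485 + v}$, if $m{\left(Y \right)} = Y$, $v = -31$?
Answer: $\frac{175}{258} \approx 0.67829$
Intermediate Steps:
$\frac{m{\left(11 \right)} - 361}{-485 + v} = \frac{11 - 361}{-485 - 31} = - \frac{350}{-516} = \left(-350\right) \left(- \frac{1}{516}\right) = \frac{175}{258}$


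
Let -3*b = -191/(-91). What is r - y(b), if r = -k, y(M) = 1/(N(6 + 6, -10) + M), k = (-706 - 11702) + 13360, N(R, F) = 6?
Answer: -1377817/1447 ≈ -952.19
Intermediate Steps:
k = 952 (k = -12408 + 13360 = 952)
b = -191/273 (b = -(-191)/(3*(-91)) = -(-191)*(-1)/(3*91) = -1/3*191/91 = -191/273 ≈ -0.69963)
y(M) = 1/(6 + M)
r = -952 (r = -1*952 = -952)
r - y(b) = -952 - 1/(6 - 191/273) = -952 - 1/1447/273 = -952 - 1*273/1447 = -952 - 273/1447 = -1377817/1447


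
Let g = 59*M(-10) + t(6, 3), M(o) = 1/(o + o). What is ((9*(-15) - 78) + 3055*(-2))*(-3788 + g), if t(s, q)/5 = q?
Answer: 477506637/20 ≈ 2.3875e+7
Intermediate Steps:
t(s, q) = 5*q
M(o) = 1/(2*o)
g = 241/20 (g = 59*((1/2)/(-10)) + 5*3 = 59*((1/2)*(-1/10)) + 15 = 59*(-1/20) + 15 = -59/20 + 15 = 241/20 ≈ 12.050)
((9*(-15) - 78) + 3055*(-2))*(-3788 + g) = ((9*(-15) - 78) + 3055*(-2))*(-3788 + 241/20) = ((-135 - 78) - 6110)*(-75519/20) = (-213 - 6110)*(-75519/20) = -6323*(-75519/20) = 477506637/20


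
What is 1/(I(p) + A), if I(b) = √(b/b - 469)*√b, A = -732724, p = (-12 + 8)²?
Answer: -183181/134221116916 - 3*I*√13/67110558458 ≈ -1.3648e-6 - 1.6118e-10*I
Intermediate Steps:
p = 16 (p = (-4)² = 16)
I(b) = 6*I*√13*√b (I(b) = √(1 - 469)*√b = √(-468)*√b = (6*I*√13)*√b = 6*I*√13*√b)
1/(I(p) + A) = 1/(6*I*√13*√16 - 732724) = 1/(6*I*√13*4 - 732724) = 1/(24*I*√13 - 732724) = 1/(-732724 + 24*I*√13)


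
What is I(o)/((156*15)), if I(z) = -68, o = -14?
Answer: -17/585 ≈ -0.029060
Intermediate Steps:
I(o)/((156*15)) = -68/(156*15) = -68/2340 = -68*1/2340 = -17/585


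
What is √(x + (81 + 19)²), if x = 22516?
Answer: 2*√8129 ≈ 180.32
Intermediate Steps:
√(x + (81 + 19)²) = √(22516 + (81 + 19)²) = √(22516 + 100²) = √(22516 + 10000) = √32516 = 2*√8129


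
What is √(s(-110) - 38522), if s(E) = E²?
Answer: I*√26422 ≈ 162.55*I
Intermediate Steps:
√(s(-110) - 38522) = √((-110)² - 38522) = √(12100 - 38522) = √(-26422) = I*√26422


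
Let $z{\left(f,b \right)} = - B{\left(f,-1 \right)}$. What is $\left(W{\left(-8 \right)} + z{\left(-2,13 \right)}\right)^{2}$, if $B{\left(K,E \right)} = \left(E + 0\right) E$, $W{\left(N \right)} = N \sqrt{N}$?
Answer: $-511 + 32 i \sqrt{2} \approx -511.0 + 45.255 i$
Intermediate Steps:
$W{\left(N \right)} = N^{\frac{3}{2}}$
$B{\left(K,E \right)} = E^{2}$ ($B{\left(K,E \right)} = E E = E^{2}$)
$z{\left(f,b \right)} = -1$ ($z{\left(f,b \right)} = - \left(-1\right)^{2} = \left(-1\right) 1 = -1$)
$\left(W{\left(-8 \right)} + z{\left(-2,13 \right)}\right)^{2} = \left(\left(-8\right)^{\frac{3}{2}} - 1\right)^{2} = \left(- 16 i \sqrt{2} - 1\right)^{2} = \left(-1 - 16 i \sqrt{2}\right)^{2}$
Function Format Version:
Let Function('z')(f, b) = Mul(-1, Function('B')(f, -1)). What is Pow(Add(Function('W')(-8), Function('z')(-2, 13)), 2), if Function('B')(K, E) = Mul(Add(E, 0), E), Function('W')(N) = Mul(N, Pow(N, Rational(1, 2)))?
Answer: Add(-511, Mul(32, I, Pow(2, Rational(1, 2)))) ≈ Add(-511.00, Mul(45.255, I))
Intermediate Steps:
Function('W')(N) = Pow(N, Rational(3, 2))
Function('B')(K, E) = Pow(E, 2) (Function('B')(K, E) = Mul(E, E) = Pow(E, 2))
Function('z')(f, b) = -1 (Function('z')(f, b) = Mul(-1, Pow(-1, 2)) = Mul(-1, 1) = -1)
Pow(Add(Function('W')(-8), Function('z')(-2, 13)), 2) = Pow(Add(Pow(-8, Rational(3, 2)), -1), 2) = Pow(Add(Mul(-16, I, Pow(2, Rational(1, 2))), -1), 2) = Pow(Add(-1, Mul(-16, I, Pow(2, Rational(1, 2)))), 2)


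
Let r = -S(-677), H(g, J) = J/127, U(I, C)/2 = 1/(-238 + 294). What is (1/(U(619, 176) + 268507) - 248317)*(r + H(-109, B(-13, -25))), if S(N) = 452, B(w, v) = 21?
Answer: 107128100307650243/954811019 ≈ 1.1220e+8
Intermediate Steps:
U(I, C) = 1/28 (U(I, C) = 2/(-238 + 294) = 2/56 = 2*(1/56) = 1/28)
H(g, J) = J/127 (H(g, J) = J*(1/127) = J/127)
r = -452 (r = -1*452 = -452)
(1/(U(619, 176) + 268507) - 248317)*(r + H(-109, B(-13, -25))) = (1/(1/28 + 268507) - 248317)*(-452 + (1/127)*21) = (1/(7518197/28) - 248317)*(-452 + 21/127) = (28/7518197 - 248317)*(-57383/127) = -1866896124421/7518197*(-57383/127) = 107128100307650243/954811019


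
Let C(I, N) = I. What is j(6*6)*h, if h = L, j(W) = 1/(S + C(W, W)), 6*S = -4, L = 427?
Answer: 1281/106 ≈ 12.085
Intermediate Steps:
S = -2/3 (S = (1/6)*(-4) = -2/3 ≈ -0.66667)
j(W) = 1/(-2/3 + W)
h = 427
j(6*6)*h = (3/(-2 + 3*(6*6)))*427 = (3/(-2 + 3*36))*427 = (3/(-2 + 108))*427 = (3/106)*427 = 1281/106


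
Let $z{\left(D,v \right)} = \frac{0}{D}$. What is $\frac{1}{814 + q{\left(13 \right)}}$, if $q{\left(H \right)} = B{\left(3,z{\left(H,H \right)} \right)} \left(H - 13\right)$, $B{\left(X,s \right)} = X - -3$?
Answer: $\frac{1}{814} \approx 0.0012285$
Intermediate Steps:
$z{\left(D,v \right)} = 0$
$B{\left(X,s \right)} = 3 + X$ ($B{\left(X,s \right)} = X + 3 = 3 + X$)
$q{\left(H \right)} = -78 + 6 H$ ($q{\left(H \right)} = \left(3 + 3\right) \left(H - 13\right) = 6 \left(-13 + H\right) = -78 + 6 H$)
$\frac{1}{814 + q{\left(13 \right)}} = \frac{1}{814 + \left(-78 + 6 \cdot 13\right)} = \frac{1}{814 + \left(-78 + 78\right)} = \frac{1}{814 + 0} = \frac{1}{814}$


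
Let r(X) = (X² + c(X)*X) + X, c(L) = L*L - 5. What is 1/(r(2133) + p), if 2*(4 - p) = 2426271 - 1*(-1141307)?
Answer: 1/9707244009 ≈ 1.0302e-10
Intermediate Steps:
p = -1783785 (p = 4 - (2426271 - 1*(-1141307))/2 = 4 - (2426271 + 1141307)/2 = 4 - ½*3567578 = 4 - 1783789 = -1783785)
c(L) = -5 + L² (c(L) = L² - 5 = -5 + L²)
r(X) = X + X² + X*(-5 + X²) (r(X) = (X² + (-5 + X²)*X) + X = (X² + X*(-5 + X²)) + X = X + X² + X*(-5 + X²))
1/(r(2133) + p) = 1/(2133*(-4 + 2133 + 2133²) - 1783785) = 1/(2133*(-4 + 2133 + 4549689) - 1783785) = 1/(2133*4551818 - 1783785) = 1/(9709027794 - 1783785) = 1/9707244009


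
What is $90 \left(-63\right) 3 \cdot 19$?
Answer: $-323190$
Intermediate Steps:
$90 \left(-63\right) 3 \cdot 19 = \left(-5670\right) 57 = -323190$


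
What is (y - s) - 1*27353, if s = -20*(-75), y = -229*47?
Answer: -39616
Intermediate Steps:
y = -10763
s = 1500
(y - s) - 1*27353 = (-10763 - 1*1500) - 1*27353 = (-10763 - 1500) - 27353 = -12263 - 27353 = -39616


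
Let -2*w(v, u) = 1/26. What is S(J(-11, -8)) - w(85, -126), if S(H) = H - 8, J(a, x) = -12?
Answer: -1039/52 ≈ -19.981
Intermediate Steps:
w(v, u) = -1/52 (w(v, u) = -½/26 = -½*1/26 = -1/52)
S(H) = -8 + H
S(J(-11, -8)) - w(85, -126) = (-8 - 12) - 1*(-1/52) = -20 + 1/52 = -1039/52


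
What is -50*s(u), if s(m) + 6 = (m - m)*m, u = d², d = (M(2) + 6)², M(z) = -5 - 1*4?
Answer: 300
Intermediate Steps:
M(z) = -9 (M(z) = -5 - 4 = -9)
d = 9 (d = (-9 + 6)² = (-3)² = 9)
u = 81 (u = 9² = 81)
s(m) = -6 (s(m) = -6 + (m - m)*m = -6 + 0*m = -6 + 0 = -6)
-50*s(u) = -50*(-6) = 300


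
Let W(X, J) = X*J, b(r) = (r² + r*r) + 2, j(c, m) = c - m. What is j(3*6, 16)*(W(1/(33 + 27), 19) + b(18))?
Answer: 39019/30 ≈ 1300.6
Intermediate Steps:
b(r) = 2 + 2*r² (b(r) = (r² + r²) + 2 = 2*r² + 2 = 2 + 2*r²)
W(X, J) = J*X
j(3*6, 16)*(W(1/(33 + 27), 19) + b(18)) = (3*6 - 1*16)*(19/(33 + 27) + (2 + 2*18²)) = (18 - 16)*(19/60 + (2 + 2*324)) = 2*(19*(1/60) + (2 + 648)) = 2*(19/60 + 650) = 2*(39019/60) = 39019/30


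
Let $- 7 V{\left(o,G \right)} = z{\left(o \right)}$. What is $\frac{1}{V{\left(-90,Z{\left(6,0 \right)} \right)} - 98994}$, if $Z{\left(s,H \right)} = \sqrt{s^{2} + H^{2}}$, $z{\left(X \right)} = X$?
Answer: $- \frac{7}{692868} \approx -1.0103 \cdot 10^{-5}$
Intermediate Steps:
$Z{\left(s,H \right)} = \sqrt{H^{2} + s^{2}}$
$V{\left(o,G \right)} = - \frac{o}{7}$
$\frac{1}{V{\left(-90,Z{\left(6,0 \right)} \right)} - 98994} = \frac{1}{\left(- \frac{1}{7}\right) \left(-90\right) - 98994} = \frac{1}{\frac{90}{7} - 98994} = \frac{1}{- \frac{692868}{7}} = - \frac{7}{692868}$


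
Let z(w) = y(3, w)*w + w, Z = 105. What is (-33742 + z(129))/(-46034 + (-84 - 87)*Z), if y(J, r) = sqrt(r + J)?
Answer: 33613/63989 - 258*sqrt(33)/63989 ≈ 0.50213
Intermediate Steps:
y(J, r) = sqrt(J + r)
z(w) = w + w*sqrt(3 + w) (z(w) = sqrt(3 + w)*w + w = w*sqrt(3 + w) + w = w + w*sqrt(3 + w))
(-33742 + z(129))/(-46034 + (-84 - 87)*Z) = (-33742 + 129*(1 + sqrt(3 + 129)))/(-46034 + (-84 - 87)*105) = (-33742 + 129*(1 + sqrt(132)))/(-46034 - 171*105) = (-33742 + 129*(1 + 2*sqrt(33)))/(-46034 - 17955) = (-33742 + (129 + 258*sqrt(33)))/(-63989) = (-33613 + 258*sqrt(33))*(-1/63989) = 33613/63989 - 258*sqrt(33)/63989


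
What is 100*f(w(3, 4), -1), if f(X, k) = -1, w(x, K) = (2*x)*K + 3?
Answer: -100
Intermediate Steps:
w(x, K) = 3 + 2*K*x (w(x, K) = 2*K*x + 3 = 3 + 2*K*x)
100*f(w(3, 4), -1) = 100*(-1) = -100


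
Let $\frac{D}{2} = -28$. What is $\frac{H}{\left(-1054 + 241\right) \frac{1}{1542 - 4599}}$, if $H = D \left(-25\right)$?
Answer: $\frac{1426600}{271} \approx 5264.2$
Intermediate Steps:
$D = -56$ ($D = 2 \left(-28\right) = -56$)
$H = 1400$ ($H = \left(-56\right) \left(-25\right) = 1400$)
$\frac{H}{\left(-1054 + 241\right) \frac{1}{1542 - 4599}} = \frac{1400}{\left(-1054 + 241\right) \frac{1}{1542 - 4599}} = \frac{1400}{\left(-813\right) \frac{1}{-3057}} = \frac{1400}{\left(-813\right) \left(- \frac{1}{3057}\right)} = \frac{1400}{\frac{271}{1019}} = 1400 \cdot \frac{1019}{271} = \frac{1426600}{271}$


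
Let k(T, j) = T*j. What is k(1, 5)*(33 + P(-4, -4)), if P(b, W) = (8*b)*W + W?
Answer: 785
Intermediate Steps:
P(b, W) = W + 8*W*b (P(b, W) = 8*W*b + W = W + 8*W*b)
k(1, 5)*(33 + P(-4, -4)) = (1*5)*(33 - 4*(1 + 8*(-4))) = 5*(33 - 4*(1 - 32)) = 5*(33 - 4*(-31)) = 5*(33 + 124) = 5*157 = 785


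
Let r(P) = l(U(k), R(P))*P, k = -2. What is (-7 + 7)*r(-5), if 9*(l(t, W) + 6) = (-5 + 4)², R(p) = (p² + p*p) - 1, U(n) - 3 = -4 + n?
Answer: 0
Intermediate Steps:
U(n) = -1 + n (U(n) = 3 + (-4 + n) = -1 + n)
R(p) = -1 + 2*p² (R(p) = (p² + p²) - 1 = 2*p² - 1 = -1 + 2*p²)
l(t, W) = -53/9 (l(t, W) = -6 + (-5 + 4)²/9 = -6 + (⅑)*(-1)² = -6 + (⅑)*1 = -6 + ⅑ = -53/9)
r(P) = -53*P/9
(-7 + 7)*r(-5) = (-7 + 7)*(-53/9*(-5)) = 0*(265/9) = 0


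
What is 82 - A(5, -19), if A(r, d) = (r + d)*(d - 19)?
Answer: -450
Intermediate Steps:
A(r, d) = (-19 + d)*(d + r) (A(r, d) = (d + r)*(-19 + d) = (-19 + d)*(d + r))
82 - A(5, -19) = 82 - ((-19)² - 19*(-19) - 19*5 - 19*5) = 82 - (361 + 361 - 95 - 95) = 82 - 1*532 = 82 - 532 = -450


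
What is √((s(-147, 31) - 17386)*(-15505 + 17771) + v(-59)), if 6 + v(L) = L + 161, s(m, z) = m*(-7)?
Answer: I*√37064866 ≈ 6088.1*I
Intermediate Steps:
s(m, z) = -7*m
v(L) = 155 + L (v(L) = -6 + (L + 161) = -6 + (161 + L) = 155 + L)
√((s(-147, 31) - 17386)*(-15505 + 17771) + v(-59)) = √((-7*(-147) - 17386)*(-15505 + 17771) + (155 - 59)) = √((1029 - 17386)*2266 + 96) = √(-16357*2266 + 96) = √(-37064962 + 96) = √(-37064866) = I*√37064866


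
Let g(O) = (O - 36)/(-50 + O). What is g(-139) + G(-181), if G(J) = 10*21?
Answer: 5695/27 ≈ 210.93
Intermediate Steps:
G(J) = 210
g(O) = (-36 + O)/(-50 + O)
g(-139) + G(-181) = (-36 - 139)/(-50 - 139) + 210 = -175/(-189) + 210 = -1/189*(-175) + 210 = 25/27 + 210 = 5695/27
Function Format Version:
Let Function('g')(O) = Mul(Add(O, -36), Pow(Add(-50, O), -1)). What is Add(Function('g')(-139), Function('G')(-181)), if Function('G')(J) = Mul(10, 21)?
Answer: Rational(5695, 27) ≈ 210.93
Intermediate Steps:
Function('G')(J) = 210
Function('g')(O) = Mul(Pow(Add(-50, O), -1), Add(-36, O)) (Function('g')(O) = Mul(Add(-36, O), Pow(Add(-50, O), -1)) = Mul(Pow(Add(-50, O), -1), Add(-36, O)))
Add(Function('g')(-139), Function('G')(-181)) = Add(Mul(Pow(Add(-50, -139), -1), Add(-36, -139)), 210) = Add(Mul(Pow(-189, -1), -175), 210) = Add(Mul(Rational(-1, 189), -175), 210) = Add(Rational(25, 27), 210) = Rational(5695, 27)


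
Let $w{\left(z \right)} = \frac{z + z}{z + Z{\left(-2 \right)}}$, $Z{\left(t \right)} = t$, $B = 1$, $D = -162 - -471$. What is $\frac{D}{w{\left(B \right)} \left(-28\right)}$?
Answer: $\frac{309}{56} \approx 5.5179$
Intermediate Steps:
$D = 309$ ($D = -162 + 471 = 309$)
$w{\left(z \right)} = \frac{2 z}{-2 + z}$ ($w{\left(z \right)} = \frac{z + z}{z - 2} = \frac{2 z}{-2 + z}$)
$\frac{D}{w{\left(B \right)} \left(-28\right)} = \frac{309}{2 \cdot 1 \frac{1}{-2 + 1} \left(-28\right)} = \frac{309}{2 \cdot 1 \frac{1}{-1} \left(-28\right)} = \frac{309}{2 \cdot 1 \left(-1\right) \left(-28\right)} = \frac{309}{\left(-2\right) \left(-28\right)} = \frac{309}{56}$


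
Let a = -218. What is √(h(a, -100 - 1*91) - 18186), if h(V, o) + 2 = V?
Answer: I*√18406 ≈ 135.67*I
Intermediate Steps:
h(V, o) = -2 + V
√(h(a, -100 - 1*91) - 18186) = √((-2 - 218) - 18186) = √(-220 - 18186) = √(-18406) = I*√18406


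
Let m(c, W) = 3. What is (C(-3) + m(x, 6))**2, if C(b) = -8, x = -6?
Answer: 25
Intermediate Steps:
(C(-3) + m(x, 6))**2 = (-8 + 3)**2 = (-5)**2 = 25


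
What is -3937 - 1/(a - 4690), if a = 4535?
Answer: -610234/155 ≈ -3937.0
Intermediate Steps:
-3937 - 1/(a - 4690) = -3937 - 1/(4535 - 4690) = -3937 - 1/(-155) = -3937 - 1*(-1/155) = -3937 + 1/155 = -610234/155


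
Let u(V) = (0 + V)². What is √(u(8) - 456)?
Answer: 14*I*√2 ≈ 19.799*I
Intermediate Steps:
u(V) = V²
√(u(8) - 456) = √(8² - 456) = √(64 - 456) = √(-392) = 14*I*√2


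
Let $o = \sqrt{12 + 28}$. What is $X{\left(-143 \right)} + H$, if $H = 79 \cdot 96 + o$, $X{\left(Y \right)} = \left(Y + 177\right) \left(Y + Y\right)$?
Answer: $-2140 + 2 \sqrt{10} \approx -2133.7$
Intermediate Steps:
$o = 2 \sqrt{10}$ ($o = \sqrt{40} = 2 \sqrt{10} \approx 6.3246$)
$X{\left(Y \right)} = 2 Y \left(177 + Y\right)$ ($X{\left(Y \right)} = \left(177 + Y\right) 2 Y = 2 Y \left(177 + Y\right)$)
$H = 7584 + 2 \sqrt{10}$ ($H = 79 \cdot 96 + 2 \sqrt{10} = 7584 + 2 \sqrt{10} \approx 7590.3$)
$X{\left(-143 \right)} + H = 2 \left(-143\right) \left(177 - 143\right) + \left(7584 + 2 \sqrt{10}\right) = 2 \left(-143\right) 34 + \left(7584 + 2 \sqrt{10}\right) = -9724 + \left(7584 + 2 \sqrt{10}\right) = -2140 + 2 \sqrt{10}$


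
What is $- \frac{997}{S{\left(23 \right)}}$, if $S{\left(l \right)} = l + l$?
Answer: $- \frac{997}{46} \approx -21.674$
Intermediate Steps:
$S{\left(l \right)} = 2 l$
$- \frac{997}{S{\left(23 \right)}} = - \frac{997}{2 \cdot 23} = - \frac{997}{46}$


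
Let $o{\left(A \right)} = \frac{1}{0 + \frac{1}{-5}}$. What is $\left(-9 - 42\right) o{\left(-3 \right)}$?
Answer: $255$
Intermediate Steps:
$o{\left(A \right)} = -5$ ($o{\left(A \right)} = \frac{1}{0 - \frac{1}{5}} = \frac{1}{- \frac{1}{5}} = -5$)
$\left(-9 - 42\right) o{\left(-3 \right)} = \left(-9 - 42\right) \left(-5\right) = \left(-51\right) \left(-5\right) = 255$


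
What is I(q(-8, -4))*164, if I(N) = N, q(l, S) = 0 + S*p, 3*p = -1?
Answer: 656/3 ≈ 218.67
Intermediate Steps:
p = -1/3 (p = (1/3)*(-1) = -1/3 ≈ -0.33333)
q(l, S) = -S/3 (q(l, S) = 0 + S*(-1/3) = 0 - S/3 = -S/3)
I(q(-8, -4))*164 = -1/3*(-4)*164 = (4/3)*164 = 656/3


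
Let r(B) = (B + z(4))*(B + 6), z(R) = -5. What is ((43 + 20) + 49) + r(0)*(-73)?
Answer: 2302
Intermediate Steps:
r(B) = (-5 + B)*(6 + B) (r(B) = (B - 5)*(B + 6) = (-5 + B)*(6 + B))
((43 + 20) + 49) + r(0)*(-73) = ((43 + 20) + 49) + (-30 + 0 + 0²)*(-73) = (63 + 49) + (-30 + 0 + 0)*(-73) = 112 - 30*(-73) = 112 + 2190 = 2302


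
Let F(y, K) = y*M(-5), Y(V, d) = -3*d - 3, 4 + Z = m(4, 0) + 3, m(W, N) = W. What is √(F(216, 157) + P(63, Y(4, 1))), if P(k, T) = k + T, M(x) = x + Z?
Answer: 5*I*√15 ≈ 19.365*I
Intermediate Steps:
Z = 3 (Z = -4 + (4 + 3) = -4 + 7 = 3)
M(x) = 3 + x (M(x) = x + 3 = 3 + x)
Y(V, d) = -3 - 3*d
P(k, T) = T + k
F(y, K) = -2*y (F(y, K) = y*(3 - 5) = y*(-2) = -2*y)
√(F(216, 157) + P(63, Y(4, 1))) = √(-2*216 + ((-3 - 3*1) + 63)) = √(-432 + ((-3 - 3) + 63)) = √(-432 + (-6 + 63)) = √(-432 + 57) = √(-375) = 5*I*√15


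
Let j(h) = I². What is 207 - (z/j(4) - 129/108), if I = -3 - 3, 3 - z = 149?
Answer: 849/4 ≈ 212.25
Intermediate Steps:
z = -146 (z = 3 - 1*149 = 3 - 149 = -146)
I = -6
j(h) = 36 (j(h) = (-6)² = 36)
207 - (z/j(4) - 129/108) = 207 - (-146/36 - 129/108) = 207 - (-146*1/36 - 129*1/108) = 207 - (-73/18 - 43/36) = 207 - 1*(-21/4) = 207 + 21/4 = 849/4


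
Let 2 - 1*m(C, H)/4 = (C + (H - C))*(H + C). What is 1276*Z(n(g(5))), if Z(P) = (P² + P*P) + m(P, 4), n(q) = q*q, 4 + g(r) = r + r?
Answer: 2500960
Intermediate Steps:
g(r) = -4 + 2*r (g(r) = -4 + (r + r) = -4 + 2*r)
m(C, H) = 8 - 4*H*(C + H) (m(C, H) = 8 - 4*(C + (H - C))*(H + C) = 8 - 4*H*(C + H))
n(q) = q²
Z(P) = -56 - 16*P + 2*P² (Z(P) = (P² + P*P) + (8 - 4*4² - 4*P*4) = (P² + P²) + (8 - 4*16 - 16*P) = 2*P² + (8 - 64 - 16*P) = 2*P² + (-56 - 16*P) = -56 - 16*P + 2*P²)
1276*Z(n(g(5))) = 1276*(-56 - 16*(-4 + 2*5)² + 2*((-4 + 2*5)²)²) = 1276*(-56 - 16*(-4 + 10)² + 2*((-4 + 10)²)²) = 1276*(-56 - 16*6² + 2*(6²)²) = 1276*(-56 - 16*36 + 2*36²) = 1276*(-56 - 576 + 2*1296) = 1276*(-56 - 576 + 2592) = 1276*1960 = 2500960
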